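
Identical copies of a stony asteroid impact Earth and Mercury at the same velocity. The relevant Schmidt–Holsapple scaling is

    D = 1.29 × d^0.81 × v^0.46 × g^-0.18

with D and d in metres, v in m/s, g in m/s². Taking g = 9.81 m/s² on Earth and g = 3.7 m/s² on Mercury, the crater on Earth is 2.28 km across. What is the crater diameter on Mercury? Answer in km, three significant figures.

D ≈ 2.72 km

All impactor-dependent factors cancel in the ratio, leaving D_Mercury/D_Earth = (g_Mercury/g_Earth)^-0.18.
(3.7/9.81)^-0.18 = 0.3772^-0.18 = 1.192
D_Mercury = 1.192 × 2.28 km = 2.72 km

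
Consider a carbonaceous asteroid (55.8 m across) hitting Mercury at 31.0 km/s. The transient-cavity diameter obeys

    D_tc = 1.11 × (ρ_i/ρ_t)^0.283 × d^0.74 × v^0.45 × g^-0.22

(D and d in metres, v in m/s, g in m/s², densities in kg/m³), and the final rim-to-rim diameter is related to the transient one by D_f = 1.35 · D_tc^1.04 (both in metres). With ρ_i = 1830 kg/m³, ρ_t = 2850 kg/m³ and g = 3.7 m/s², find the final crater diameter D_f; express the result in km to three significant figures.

D_f ≈ 2.74 km

v = 31000 m/s.
(ρ_i/ρ_t)^0.283 = (1830/2850)^0.283 = 0.8822
d^0.74 = 55.8^0.74 = 19.61
v^0.45 = 31000^0.45 = 105.0
g^-0.22 = 3.7^-0.22 = 0.7499
D_tc = 1.11 × 0.8822 × 19.61 × 105.0 × 0.7499 = 1512 m
D_f = 1.35 × (1512)^1.04 = 2736 m
     = 2.736 km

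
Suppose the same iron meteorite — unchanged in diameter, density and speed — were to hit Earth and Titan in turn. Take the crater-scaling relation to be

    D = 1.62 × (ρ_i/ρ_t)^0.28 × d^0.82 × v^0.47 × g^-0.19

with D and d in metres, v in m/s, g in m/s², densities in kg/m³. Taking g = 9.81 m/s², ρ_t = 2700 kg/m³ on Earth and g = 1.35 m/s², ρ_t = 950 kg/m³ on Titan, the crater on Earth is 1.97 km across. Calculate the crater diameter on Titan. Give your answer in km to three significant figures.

D ≈ 3.85 km

The impactor-only factors (d, v, ρ_i) cancel in the ratio, leaving D_Titan/D_Earth = (g_Titan/g_Earth)^-0.19 · (ρ_t,Earth/ρ_t,Titan)^0.28.
(1.35/9.81)^-0.19 = 0.1376^-0.19 = 1.458
(2700/950)^0.28 = 2.842^0.28 = 1.340
Ratio = 1.458 × 1.340 = 1.954
D_Titan = 1.954 × 1.97 km = 3.85 km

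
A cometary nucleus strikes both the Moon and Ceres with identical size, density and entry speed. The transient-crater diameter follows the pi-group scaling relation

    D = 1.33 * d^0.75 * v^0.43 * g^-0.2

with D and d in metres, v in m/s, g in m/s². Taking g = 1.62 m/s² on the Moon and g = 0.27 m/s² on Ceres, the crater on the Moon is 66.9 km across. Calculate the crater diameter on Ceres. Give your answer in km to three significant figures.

All impactor-dependent factors cancel in the ratio, leaving D_Ceres/D_Moon = (g_Ceres/g_Moon)^-0.2.
(0.27/1.62)^-0.2 = 0.1667^-0.2 = 1.431
D_Ceres = 1.431 × 66.9 km = 95.7 km

D ≈ 95.7 km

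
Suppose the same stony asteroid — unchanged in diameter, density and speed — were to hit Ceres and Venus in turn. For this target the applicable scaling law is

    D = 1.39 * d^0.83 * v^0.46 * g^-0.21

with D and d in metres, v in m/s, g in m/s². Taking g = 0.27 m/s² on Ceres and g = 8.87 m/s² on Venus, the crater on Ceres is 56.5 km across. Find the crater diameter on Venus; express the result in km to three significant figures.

D ≈ 27.1 km

All impactor-dependent factors cancel in the ratio, leaving D_Venus/D_Ceres = (g_Venus/g_Ceres)^-0.21.
(8.87/0.27)^-0.21 = 32.85^-0.21 = 0.4803
D_Venus = 0.4803 × 56.5 km = 27.1 km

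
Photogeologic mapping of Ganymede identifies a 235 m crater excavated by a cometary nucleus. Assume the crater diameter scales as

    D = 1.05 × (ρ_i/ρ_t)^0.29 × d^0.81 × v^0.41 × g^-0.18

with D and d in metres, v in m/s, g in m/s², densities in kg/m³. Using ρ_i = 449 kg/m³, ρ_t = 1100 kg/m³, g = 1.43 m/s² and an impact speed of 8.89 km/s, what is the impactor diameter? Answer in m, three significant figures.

d ≈ 11.9 m

Rearranging for d: d = [D / (1.05 · (449/1100)^0.29 · 8890^0.41 · 1.43^-0.18)]^(1/0.81).
(449/1100)^0.29 = 0.7712
8890^0.41 = 41.60
1.43^-0.18 = 0.9376
Denominator = 1.05 × 0.7712 × 41.60 × 0.9376 = 31.58
D / 31.58 = 235 / 31.58 = 7.441
d = 7.441^(1/0.81) = 7.441^1.2346 = 11.92 m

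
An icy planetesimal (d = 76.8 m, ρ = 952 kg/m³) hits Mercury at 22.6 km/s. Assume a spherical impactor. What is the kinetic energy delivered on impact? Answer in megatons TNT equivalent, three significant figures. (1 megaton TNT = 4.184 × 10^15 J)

E ≈ 13.8 Mt TNT

v = 22600 m/s.
Mass m = (π/6) ρ d³ = (π/6) × 952 × (76.8)³ = 2.258 × 10^8 kg
E = ½ m v² = 0.5 × 2.258 × 10^8 × (22600)² = 5.766 × 10^16 J
   = 5.766 × 10^16 / 4.184×10^15 = 13.78 Mt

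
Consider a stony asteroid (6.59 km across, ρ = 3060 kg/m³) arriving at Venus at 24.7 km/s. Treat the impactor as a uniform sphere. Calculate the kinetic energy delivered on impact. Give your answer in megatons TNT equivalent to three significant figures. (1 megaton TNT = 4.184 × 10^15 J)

d = 6590 m; v = 24700 m/s.
Mass m = (π/6) ρ d³ = (π/6) × 3060 × (6590)³ = 4.585 × 10^14 kg
E = ½ m v² = 0.5 × 4.585 × 10^14 × (24700)² = 1.399 × 10^23 J
   = 1.399 × 10^23 / 4.184×10^15 = 3.344 × 10^7 Mt

E ≈ 3.34 × 10^7 Mt TNT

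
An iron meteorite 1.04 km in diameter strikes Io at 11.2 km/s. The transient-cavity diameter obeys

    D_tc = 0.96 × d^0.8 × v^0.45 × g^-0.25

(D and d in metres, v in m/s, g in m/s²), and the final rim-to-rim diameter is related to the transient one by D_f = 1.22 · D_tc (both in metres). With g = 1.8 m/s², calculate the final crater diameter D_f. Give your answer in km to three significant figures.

D_f ≈ 17.4 km

In SI: d = 1040 m, v = 11200 m/s.
d^0.8 = 1040^0.8 = 259.2
v^0.45 = 11200^0.45 = 66.40
g^-0.25 = 1.8^-0.25 = 0.8633
D_tc = 0.96 × 259.2 × 66.40 × 0.8633 = 14260 m
D_f = 1.22 × 14260 = 17397 m
     = 17.40 km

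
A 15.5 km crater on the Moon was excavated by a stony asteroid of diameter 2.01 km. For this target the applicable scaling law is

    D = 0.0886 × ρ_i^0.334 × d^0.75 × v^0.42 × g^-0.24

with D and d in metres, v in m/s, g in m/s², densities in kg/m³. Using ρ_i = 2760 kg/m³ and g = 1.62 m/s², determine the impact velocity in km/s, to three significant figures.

Rearranging for v: v = [D / (0.0886 · 2760^0.334 · 2010^0.75 · 1.62^-0.24)]^(1/0.42).
D = 15500 m.
2760^0.334 = 14.10
2010^0.75 = 300.2
1.62^-0.24 = 0.8907
Denominator = 0.0886 × 14.10 × 300.2 × 0.8907 = 334.0
D / 334.0 = 15500 / 334.0 = 46.41
v = 46.41^(1/0.42) = 46.41^2.381 = 9294 m/s

v ≈ 9.29 km/s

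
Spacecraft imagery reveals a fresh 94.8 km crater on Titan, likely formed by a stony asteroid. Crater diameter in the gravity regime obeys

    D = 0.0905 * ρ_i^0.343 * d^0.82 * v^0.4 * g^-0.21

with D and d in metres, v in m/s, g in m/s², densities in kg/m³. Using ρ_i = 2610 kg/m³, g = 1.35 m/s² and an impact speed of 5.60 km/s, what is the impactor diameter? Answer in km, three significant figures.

d ≈ 13.1 km

Rearranging for d: d = [D / (0.0905 · 2610^0.343 · 5600^0.4 · 1.35^-0.21)]^(1/0.82).
D = 94800 m.
2610^0.343 = 14.86
5600^0.4 = 31.57
1.35^-0.21 = 0.9389
Denominator = 0.0905 × 14.86 × 31.57 × 0.9389 = 39.86
D / 39.86 = 94800 / 39.86 = 2378
d = 2378^(1/0.82) = 2378^1.2195 = 13101 m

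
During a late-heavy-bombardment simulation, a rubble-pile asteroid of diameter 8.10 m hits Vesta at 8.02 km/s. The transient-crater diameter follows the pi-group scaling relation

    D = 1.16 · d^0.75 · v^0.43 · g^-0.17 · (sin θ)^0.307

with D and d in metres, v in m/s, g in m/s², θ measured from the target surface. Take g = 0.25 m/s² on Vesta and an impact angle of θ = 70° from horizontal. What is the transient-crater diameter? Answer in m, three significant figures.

In SI units: v = 8020 m/s.
d^0.75 = 8.1^0.75 = 4.801
v^0.43 = 8020^0.43 = 47.73
g^-0.17 = 0.25^-0.17 = 1.266
(sin 70°)^0.307 = 0.9397^0.307 = 0.9811
D = 1.16 × 4.801 × 47.73 × 1.266 × 0.9811 = 330.2 m

D ≈ 330 m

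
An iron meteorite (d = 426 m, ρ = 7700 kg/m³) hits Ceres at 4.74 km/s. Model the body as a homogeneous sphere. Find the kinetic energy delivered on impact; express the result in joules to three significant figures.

v = 4740 m/s.
Mass m = (π/6) ρ d³ = (π/6) × 7700 × (426)³ = 3.117 × 10^11 kg
E = ½ m v² = 0.5 × 3.117 × 10^11 × (4740)² = 3.502 × 10^18 J

E ≈ 3.50 × 10^18 J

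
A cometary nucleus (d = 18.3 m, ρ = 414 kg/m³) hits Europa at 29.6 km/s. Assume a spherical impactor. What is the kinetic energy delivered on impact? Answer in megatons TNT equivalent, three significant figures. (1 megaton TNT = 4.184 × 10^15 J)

E ≈ 0.139 Mt TNT

v = 29600 m/s.
Mass m = (π/6) ρ d³ = (π/6) × 414 × (18.3)³ = 1.328 × 10^6 kg
E = ½ m v² = 0.5 × 1.328 × 10^6 × (29600)² = 5.818 × 10^14 J
   = 5.818 × 10^14 / 4.184×10^15 = 0.1391 Mt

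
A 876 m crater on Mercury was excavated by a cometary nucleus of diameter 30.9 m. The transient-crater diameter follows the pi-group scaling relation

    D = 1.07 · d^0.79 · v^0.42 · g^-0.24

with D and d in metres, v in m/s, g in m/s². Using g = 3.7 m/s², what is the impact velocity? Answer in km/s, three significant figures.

v ≈ 28.7 km/s

Rearranging for v: v = [D / (1.07 · 30.9^0.79 · 3.7^-0.24)]^(1/0.42).
30.9^0.79 = 15.03
3.7^-0.24 = 0.7305
Denominator = 1.07 × 15.03 × 0.7305 = 11.75
D / 11.75 = 876 / 11.75 = 74.55
v = 74.55^(1/0.42) = 74.55^2.381 = 28728 m/s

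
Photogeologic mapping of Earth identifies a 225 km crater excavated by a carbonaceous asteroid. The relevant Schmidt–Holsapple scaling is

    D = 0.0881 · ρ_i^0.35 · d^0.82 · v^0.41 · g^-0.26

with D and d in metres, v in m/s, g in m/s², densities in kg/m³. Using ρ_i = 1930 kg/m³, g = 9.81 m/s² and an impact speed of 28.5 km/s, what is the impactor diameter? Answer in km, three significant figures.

Rearranging for d: d = [D / (0.0881 · 1930^0.35 · 28500^0.41 · 9.81^-0.26)]^(1/0.82).
D = 225000 m.
1930^0.35 = 14.12
28500^0.41 = 67.06
9.81^-0.26 = 0.5523
Denominator = 0.0881 × 14.12 × 67.06 × 0.5523 = 46.07
D / 46.07 = 225000 / 46.07 = 4884
d = 4884^(1/0.82) = 4884^1.2195 = 31511 m

d ≈ 31.5 km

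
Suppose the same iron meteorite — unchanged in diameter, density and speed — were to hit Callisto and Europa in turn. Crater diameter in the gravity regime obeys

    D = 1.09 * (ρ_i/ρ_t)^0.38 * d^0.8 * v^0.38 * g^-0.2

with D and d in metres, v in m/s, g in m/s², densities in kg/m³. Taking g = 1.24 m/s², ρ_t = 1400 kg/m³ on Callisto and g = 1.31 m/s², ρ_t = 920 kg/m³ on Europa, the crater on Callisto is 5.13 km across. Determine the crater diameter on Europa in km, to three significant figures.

The impactor-only factors (d, v, ρ_i) cancel in the ratio, leaving D_Europa/D_Callisto = (g_Europa/g_Callisto)^-0.2 · (ρ_t,Callisto/ρ_t,Europa)^0.38.
(1.31/1.24)^-0.2 = 1.056^-0.2 = 0.9892
(1400/920)^0.38 = 1.522^0.38 = 1.173
Ratio = 0.9892 × 1.173 = 1.160
D_Europa = 1.160 × 5.13 km = 5.95 km

D ≈ 5.95 km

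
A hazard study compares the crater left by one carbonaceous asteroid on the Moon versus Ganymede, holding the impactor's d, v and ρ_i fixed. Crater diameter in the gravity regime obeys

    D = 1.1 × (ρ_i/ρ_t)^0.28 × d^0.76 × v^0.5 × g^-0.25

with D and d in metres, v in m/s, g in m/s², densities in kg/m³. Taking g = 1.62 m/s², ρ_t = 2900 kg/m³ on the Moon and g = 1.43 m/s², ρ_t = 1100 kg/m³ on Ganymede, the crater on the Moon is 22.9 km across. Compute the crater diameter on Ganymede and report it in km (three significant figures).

The impactor-only factors (d, v, ρ_i) cancel in the ratio, leaving D_Ganymede/D_Moon = (g_Ganymede/g_Moon)^-0.25 · (ρ_t,Moon/ρ_t,Ganymede)^0.28.
(1.43/1.62)^-0.25 = 0.8827^-0.25 = 1.032
(2900/1100)^0.28 = 2.636^0.28 = 1.312
Ratio = 1.032 × 1.312 = 1.354
D_Ganymede = 1.354 × 22.9 km = 31.0 km

D ≈ 31.0 km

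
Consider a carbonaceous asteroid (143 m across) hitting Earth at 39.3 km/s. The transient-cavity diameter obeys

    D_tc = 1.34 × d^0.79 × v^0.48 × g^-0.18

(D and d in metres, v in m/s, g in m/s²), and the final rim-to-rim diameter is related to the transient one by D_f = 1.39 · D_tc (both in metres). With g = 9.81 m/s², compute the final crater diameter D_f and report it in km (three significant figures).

D_f ≈ 9.99 km

v = 39300 m/s.
d^0.79 = 143^0.79 = 50.43
v^0.48 = 39300^0.48 = 160.4
g^-0.18 = 9.81^-0.18 = 0.6630
D_tc = 1.34 × 50.43 × 160.4 × 0.6630 = 7186 m
D_f = 1.39 × 7186 = 9989 m
     = 9.989 km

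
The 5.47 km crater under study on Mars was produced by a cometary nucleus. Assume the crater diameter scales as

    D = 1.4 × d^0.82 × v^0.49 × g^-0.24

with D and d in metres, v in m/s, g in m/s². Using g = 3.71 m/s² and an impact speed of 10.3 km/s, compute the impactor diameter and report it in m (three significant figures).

Rearranging for d: d = [D / (1.4 · 10300^0.49 · 3.71^-0.24)]^(1/0.82).
D = 5470 m.
10300^0.49 = 92.53
3.71^-0.24 = 0.7300
Denominator = 1.4 × 92.53 × 0.7300 = 94.57
D / 94.57 = 5470 / 94.57 = 57.84
d = 57.84^(1/0.82) = 57.84^1.2195 = 140.9 m

d ≈ 141 m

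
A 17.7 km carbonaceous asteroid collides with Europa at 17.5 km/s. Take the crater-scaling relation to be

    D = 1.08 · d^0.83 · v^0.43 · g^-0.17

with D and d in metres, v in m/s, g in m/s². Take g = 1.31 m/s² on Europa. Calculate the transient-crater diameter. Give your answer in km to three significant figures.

In SI units: d = 17700 m, v = 17500 m/s.
d^0.83 = 17700^0.83 = 3356
v^0.43 = 17500^0.43 = 66.76
g^-0.17 = 1.31^-0.17 = 0.9551
D = 1.08 × 3356 × 66.76 × 0.9551 = 2.311 × 10^5 m
   = 231.1 km

D ≈ 231 km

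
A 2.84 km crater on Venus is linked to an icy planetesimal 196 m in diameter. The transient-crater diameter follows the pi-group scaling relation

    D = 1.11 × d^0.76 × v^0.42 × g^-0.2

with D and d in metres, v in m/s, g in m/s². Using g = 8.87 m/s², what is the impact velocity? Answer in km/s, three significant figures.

v ≈ 26.2 km/s

Rearranging for v: v = [D / (1.11 · 196^0.76 · 8.87^-0.2)]^(1/0.42).
D = 2840 m.
196^0.76 = 55.22
8.87^-0.2 = 0.6463
Denominator = 1.11 × 55.22 × 0.6463 = 39.61
D / 39.61 = 2840 / 39.61 = 71.70
v = 71.70^(1/0.42) = 71.70^2.381 = 26181 m/s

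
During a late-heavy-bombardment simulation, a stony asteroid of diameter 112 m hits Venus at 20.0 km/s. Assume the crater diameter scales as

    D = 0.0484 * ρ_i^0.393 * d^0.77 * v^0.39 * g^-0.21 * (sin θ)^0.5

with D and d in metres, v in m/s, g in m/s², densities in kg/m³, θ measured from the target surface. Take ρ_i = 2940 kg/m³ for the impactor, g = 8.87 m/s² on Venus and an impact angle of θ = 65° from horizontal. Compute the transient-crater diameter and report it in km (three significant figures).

In SI units: v = 20000 m/s.
ρ_i^0.393 = 2940^0.393 = 23.07
d^0.77 = 112^0.77 = 37.84
v^0.39 = 20000^0.39 = 47.58
g^-0.21 = 8.87^-0.21 = 0.6323
(sin 65°)^0.5 = 0.9063^0.5 = 0.9520
D = 0.0484 × 23.07 × 37.84 × 47.58 × 0.6323 × 0.9520 = 1210 m
   = 1.210 km

D ≈ 1.21 km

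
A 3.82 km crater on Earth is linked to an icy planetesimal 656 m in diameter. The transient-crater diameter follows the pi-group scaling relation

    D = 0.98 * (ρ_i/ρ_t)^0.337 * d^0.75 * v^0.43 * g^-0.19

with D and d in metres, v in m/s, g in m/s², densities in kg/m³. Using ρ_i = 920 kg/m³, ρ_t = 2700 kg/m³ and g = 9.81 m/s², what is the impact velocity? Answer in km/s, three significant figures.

v ≈ 17.5 km/s

Rearranging for v: v = [D / (0.98 · (920/2700)^0.337 · 656^0.75 · 9.81^-0.19)]^(1/0.43).
D = 3820 m.
(920/2700)^0.337 = 0.6957
656^0.75 = 129.6
9.81^-0.19 = 0.6480
Denominator = 0.98 × 0.6957 × 129.6 × 0.6480 = 57.26
D / 57.26 = 3820 / 57.26 = 66.71
v = 66.71^(1/0.43) = 66.71^2.3256 = 17472 m/s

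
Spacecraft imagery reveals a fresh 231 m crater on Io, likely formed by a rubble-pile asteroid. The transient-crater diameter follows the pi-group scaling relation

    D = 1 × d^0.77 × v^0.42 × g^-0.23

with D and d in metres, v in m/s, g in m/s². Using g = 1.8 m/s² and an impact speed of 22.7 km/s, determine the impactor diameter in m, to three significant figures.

d ≈ 5.89 m

Rearranging for d: d = [D / (1 · 22700^0.42 · 1.8^-0.23)]^(1/0.77).
22700^0.42 = 67.54
1.8^-0.23 = 0.8735
Denominator = 1 × 67.54 × 0.8735 = 59.00
D / 59.00 = 231 / 59.00 = 3.915
d = 3.915^(1/0.77) = 3.915^1.2987 = 5.885 m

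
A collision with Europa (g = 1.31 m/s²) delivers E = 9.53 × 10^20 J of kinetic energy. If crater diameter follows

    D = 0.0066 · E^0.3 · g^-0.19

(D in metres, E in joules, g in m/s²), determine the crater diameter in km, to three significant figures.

E^0.3 = (9.53 × 10^20)^0.3 = 1.967 × 10^6
g^-0.19 = 1.31^-0.19 = 0.9500
D = 0.0066 × 1.967 × 10^6 × 0.9500 = 12333 m
   = 12.33 km

D ≈ 12.3 km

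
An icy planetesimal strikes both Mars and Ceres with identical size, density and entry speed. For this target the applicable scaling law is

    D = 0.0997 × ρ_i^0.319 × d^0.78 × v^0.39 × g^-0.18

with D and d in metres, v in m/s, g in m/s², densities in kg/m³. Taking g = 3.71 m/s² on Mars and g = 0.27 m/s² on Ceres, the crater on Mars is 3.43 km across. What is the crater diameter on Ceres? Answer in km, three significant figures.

All impactor-dependent factors cancel in the ratio, leaving D_Ceres/D_Mars = (g_Ceres/g_Mars)^-0.18.
(0.27/3.71)^-0.18 = 0.07278^-0.18 = 1.603
D_Ceres = 1.603 × 3.43 km = 5.50 km

D ≈ 5.50 km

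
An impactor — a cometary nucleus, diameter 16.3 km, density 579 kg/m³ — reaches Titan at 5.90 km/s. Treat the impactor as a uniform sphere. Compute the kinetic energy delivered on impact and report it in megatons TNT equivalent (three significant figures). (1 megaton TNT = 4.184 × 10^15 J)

E ≈ 5.46 × 10^6 Mt TNT

d = 16300 m; v = 5900 m/s.
Mass m = (π/6) ρ d³ = (π/6) × 579 × (16300)³ = 1.313 × 10^15 kg
E = ½ m v² = 0.5 × 1.313 × 10^15 × (5900)² = 2.285 × 10^22 J
   = 2.285 × 10^22 / 4.184×10^15 = 5.461 × 10^6 Mt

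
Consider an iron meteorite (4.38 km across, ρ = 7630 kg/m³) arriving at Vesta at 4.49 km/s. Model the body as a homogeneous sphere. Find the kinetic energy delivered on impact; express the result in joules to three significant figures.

E ≈ 3.38 × 10^21 J

d = 4380 m; v = 4490 m/s.
Mass m = (π/6) ρ d³ = (π/6) × 7630 × (4380)³ = 3.357 × 10^14 kg
E = ½ m v² = 0.5 × 3.357 × 10^14 × (4490)² = 3.384 × 10^21 J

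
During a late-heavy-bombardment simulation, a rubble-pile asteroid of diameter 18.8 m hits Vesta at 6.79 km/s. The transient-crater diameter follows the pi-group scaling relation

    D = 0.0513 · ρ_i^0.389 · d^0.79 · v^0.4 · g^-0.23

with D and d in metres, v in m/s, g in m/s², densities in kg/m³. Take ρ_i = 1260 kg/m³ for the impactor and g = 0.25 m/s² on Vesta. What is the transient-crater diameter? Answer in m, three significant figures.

In SI units: v = 6790 m/s.
ρ_i^0.389 = 1260^0.389 = 16.07
d^0.79 = 18.8^0.79 = 10.15
v^0.4 = 6790^0.4 = 34.10
g^-0.23 = 0.25^-0.23 = 1.376
D = 0.0513 × 16.07 × 10.15 × 34.10 × 1.376 = 392.6 m

D ≈ 393 m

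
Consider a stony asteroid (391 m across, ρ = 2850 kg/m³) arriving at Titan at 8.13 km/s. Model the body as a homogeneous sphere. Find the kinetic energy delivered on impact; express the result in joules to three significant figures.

E ≈ 2.95 × 10^18 J

v = 8130 m/s.
Mass m = (π/6) ρ d³ = (π/6) × 2850 × (391)³ = 8.920 × 10^10 kg
E = ½ m v² = 0.5 × 8.920 × 10^10 × (8130)² = 2.948 × 10^18 J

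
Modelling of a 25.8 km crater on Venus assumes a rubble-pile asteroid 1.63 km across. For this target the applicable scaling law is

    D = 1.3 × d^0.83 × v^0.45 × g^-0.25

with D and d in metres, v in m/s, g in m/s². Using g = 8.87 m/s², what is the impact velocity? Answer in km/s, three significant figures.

v ≈ 14.2 km/s

Rearranging for v: v = [D / (1.3 · 1630^0.83 · 8.87^-0.25)]^(1/0.45).
D = 25800 m.
1630^0.83 = 463.6
8.87^-0.25 = 0.5795
Denominator = 1.3 × 463.6 × 0.5795 = 349.3
D / 349.3 = 25800 / 349.3 = 73.86
v = 73.86^(1/0.45) = 73.86^2.2222 = 14190 m/s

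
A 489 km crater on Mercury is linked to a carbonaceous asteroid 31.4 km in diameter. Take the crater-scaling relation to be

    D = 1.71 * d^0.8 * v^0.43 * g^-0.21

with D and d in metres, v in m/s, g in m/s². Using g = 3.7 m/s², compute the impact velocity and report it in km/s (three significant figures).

v ≈ 39.8 km/s

Rearranging for v: v = [D / (1.71 · 31400^0.8 · 3.7^-0.21)]^(1/0.43).
D = 489000 m.
31400^0.8 = 3959
3.7^-0.21 = 0.7598
Denominator = 1.71 × 3959 × 0.7598 = 5144
D / 5144 = 489000 / 5144 = 95.06
v = 95.06^(1/0.43) = 95.06^2.3256 = 39814 m/s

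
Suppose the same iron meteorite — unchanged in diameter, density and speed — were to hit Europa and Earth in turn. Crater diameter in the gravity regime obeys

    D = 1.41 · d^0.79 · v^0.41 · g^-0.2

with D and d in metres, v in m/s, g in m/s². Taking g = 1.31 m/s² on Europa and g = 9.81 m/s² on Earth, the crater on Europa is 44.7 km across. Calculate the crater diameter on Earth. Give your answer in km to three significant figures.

D ≈ 29.9 km

All impactor-dependent factors cancel in the ratio, leaving D_Earth/D_Europa = (g_Earth/g_Europa)^-0.2.
(9.81/1.31)^-0.2 = 7.489^-0.2 = 0.6685
D_Earth = 0.6685 × 44.7 km = 29.9 km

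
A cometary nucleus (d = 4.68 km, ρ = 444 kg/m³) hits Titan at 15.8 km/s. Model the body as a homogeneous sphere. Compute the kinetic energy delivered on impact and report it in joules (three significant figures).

E ≈ 2.97 × 10^21 J

d = 4680 m; v = 15800 m/s.
Mass m = (π/6) ρ d³ = (π/6) × 444 × (4680)³ = 2.383 × 10^13 kg
E = ½ m v² = 0.5 × 2.383 × 10^13 × (15800)² = 2.974 × 10^21 J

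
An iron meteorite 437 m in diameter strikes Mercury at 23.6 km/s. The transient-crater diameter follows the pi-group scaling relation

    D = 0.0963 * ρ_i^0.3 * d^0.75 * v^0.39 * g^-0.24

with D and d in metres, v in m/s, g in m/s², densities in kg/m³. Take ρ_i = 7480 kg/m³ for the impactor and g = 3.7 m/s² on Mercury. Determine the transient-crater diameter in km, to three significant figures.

In SI units: v = 23600 m/s.
ρ_i^0.3 = 7480^0.3 = 14.53
d^0.75 = 437^0.75 = 95.58
v^0.39 = 23600^0.39 = 50.75
g^-0.24 = 3.7^-0.24 = 0.7305
D = 0.0963 × 14.53 × 95.58 × 50.75 × 0.7305 = 4958 m
   = 4.958 km

D ≈ 4.96 km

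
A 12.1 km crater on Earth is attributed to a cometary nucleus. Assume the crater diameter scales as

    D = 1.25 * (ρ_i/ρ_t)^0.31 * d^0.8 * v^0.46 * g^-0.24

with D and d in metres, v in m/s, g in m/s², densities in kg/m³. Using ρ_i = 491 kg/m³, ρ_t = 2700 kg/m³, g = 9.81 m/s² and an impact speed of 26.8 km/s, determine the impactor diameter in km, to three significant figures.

Rearranging for d: d = [D / (1.25 · (491/2700)^0.31 · 26800^0.46 · 9.81^-0.24)]^(1/0.8).
D = 12100 m.
(491/2700)^0.31 = 0.5895
26800^0.46 = 108.9
9.81^-0.24 = 0.5781
Denominator = 1.25 × 0.5895 × 108.9 × 0.5781 = 46.39
D / 46.39 = 12100 / 46.39 = 260.8
d = 260.8^(1/0.8) = 260.8^1.25 = 1048 m

d ≈ 1.05 km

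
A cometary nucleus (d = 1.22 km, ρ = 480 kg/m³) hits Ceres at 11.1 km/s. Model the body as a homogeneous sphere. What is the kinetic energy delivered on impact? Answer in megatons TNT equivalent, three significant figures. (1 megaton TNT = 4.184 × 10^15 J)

d = 1220 m; v = 11100 m/s.
Mass m = (π/6) ρ d³ = (π/6) × 480 × (1220)³ = 4.564 × 10^11 kg
E = ½ m v² = 0.5 × 4.564 × 10^11 × (11100)² = 2.812 × 10^19 J
   = 2.812 × 10^19 / 4.184×10^15 = 6721 Mt

E ≈ 6720 Mt TNT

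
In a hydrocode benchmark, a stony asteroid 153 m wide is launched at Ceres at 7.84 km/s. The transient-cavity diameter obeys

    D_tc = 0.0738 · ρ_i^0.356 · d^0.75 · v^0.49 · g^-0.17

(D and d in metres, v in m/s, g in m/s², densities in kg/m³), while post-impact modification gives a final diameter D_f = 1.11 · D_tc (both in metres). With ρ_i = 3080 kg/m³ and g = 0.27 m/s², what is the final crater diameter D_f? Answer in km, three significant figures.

v = 7840 m/s.
ρ_i^0.356 = 3080^0.356 = 17.46
d^0.75 = 153^0.75 = 43.50
v^0.49 = 7840^0.49 = 80.95
g^-0.17 = 0.27^-0.17 = 1.249
D_tc = 0.0738 × 17.46 × 43.50 × 80.95 × 1.249 = 5667 m
D_f = 1.11 × 5667 = 6290 m
     = 6.290 km

D_f ≈ 6.29 km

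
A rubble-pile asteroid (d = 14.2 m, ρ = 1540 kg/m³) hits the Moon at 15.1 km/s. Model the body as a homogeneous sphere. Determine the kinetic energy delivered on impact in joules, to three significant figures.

E ≈ 2.63 × 10^14 J

v = 15100 m/s.
Mass m = (π/6) ρ d³ = (π/6) × 1540 × (14.2)³ = 2.309 × 10^6 kg
E = ½ m v² = 0.5 × 2.309 × 10^6 × (15100)² = 2.632 × 10^14 J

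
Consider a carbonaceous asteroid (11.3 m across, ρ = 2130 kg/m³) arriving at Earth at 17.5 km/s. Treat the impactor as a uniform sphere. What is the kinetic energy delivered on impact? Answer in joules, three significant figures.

v = 17500 m/s.
Mass m = (π/6) ρ d³ = (π/6) × 2130 × (11.3)³ = 1.609 × 10^6 kg
E = ½ m v² = 0.5 × 1.609 × 10^6 × (17500)² = 2.464 × 10^14 J

E ≈ 2.46 × 10^14 J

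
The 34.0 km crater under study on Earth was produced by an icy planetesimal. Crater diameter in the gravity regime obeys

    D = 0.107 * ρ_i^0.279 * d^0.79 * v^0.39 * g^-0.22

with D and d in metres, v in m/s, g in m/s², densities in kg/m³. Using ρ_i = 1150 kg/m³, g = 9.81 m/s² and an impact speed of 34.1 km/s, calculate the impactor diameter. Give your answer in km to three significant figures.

Rearranging for d: d = [D / (0.107 · 1150^0.279 · 34100^0.39 · 9.81^-0.22)]^(1/0.79).
D = 34000 m.
1150^0.279 = 7.144
34100^0.39 = 58.58
9.81^-0.22 = 0.6051
Denominator = 0.107 × 7.144 × 58.58 × 0.6051 = 27.10
D / 27.10 = 34000 / 27.10 = 1255
d = 1255^(1/0.79) = 1255^1.2658 = 8361 m

d ≈ 8.36 km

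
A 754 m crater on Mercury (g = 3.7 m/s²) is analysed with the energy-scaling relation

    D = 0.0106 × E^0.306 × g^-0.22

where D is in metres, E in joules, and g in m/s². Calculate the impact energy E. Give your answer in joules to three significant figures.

E ≈ 1.84 × 10^16 J

Rearranging: E = [D / (0.0106 · g^-0.22)]^(1/0.306).
g^-0.22 = 3.7^-0.22 = 0.7499
D / (0.0106 × 0.7499) = 754 / (7.949 × 10^-3) = 9.485 × 10^4
E = (9.485 × 10^4)^3.268 = 1.841 × 10^16 J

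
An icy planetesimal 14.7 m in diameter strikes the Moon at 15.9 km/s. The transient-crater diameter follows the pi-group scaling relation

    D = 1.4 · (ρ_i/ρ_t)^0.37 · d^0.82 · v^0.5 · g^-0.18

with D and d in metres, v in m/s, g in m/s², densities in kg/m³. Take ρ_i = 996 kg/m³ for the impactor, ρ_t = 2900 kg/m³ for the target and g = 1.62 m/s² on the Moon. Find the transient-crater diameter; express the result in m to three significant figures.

D ≈ 988 m

In SI units: v = 15900 m/s.
(ρ_i/ρ_t)^0.37 = (996/2900)^0.37 = 0.6734
d^0.82 = 14.7^0.82 = 9.062
v^0.5 = 15900^0.5 = 126.1
g^-0.18 = 1.62^-0.18 = 0.9168
D = 1.4 × 0.6734 × 9.062 × 126.1 × 0.9168 = 987.7 m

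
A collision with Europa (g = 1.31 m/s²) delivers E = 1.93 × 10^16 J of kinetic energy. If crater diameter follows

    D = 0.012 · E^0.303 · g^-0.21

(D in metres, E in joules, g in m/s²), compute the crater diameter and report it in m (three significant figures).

D ≈ 975 m

E^0.303 = (1.93 × 10^16)^0.303 = 8.601 × 10^4
g^-0.21 = 1.31^-0.21 = 0.9449
D = 0.012 × 8.601 × 10^4 × 0.9449 = 975.3 m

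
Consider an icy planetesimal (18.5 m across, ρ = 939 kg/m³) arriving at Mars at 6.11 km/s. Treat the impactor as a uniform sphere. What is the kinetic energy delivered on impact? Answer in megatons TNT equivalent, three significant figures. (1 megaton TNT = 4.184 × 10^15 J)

E ≈ 0.0139 Mt TNT

v = 6110 m/s.
Mass m = (π/6) ρ d³ = (π/6) × 939 × (18.5)³ = 3.113 × 10^6 kg
E = ½ m v² = 0.5 × 3.113 × 10^6 × (6110)² = 5.811 × 10^13 J
   = 5.811 × 10^13 / 4.184×10^15 = 0.01389 Mt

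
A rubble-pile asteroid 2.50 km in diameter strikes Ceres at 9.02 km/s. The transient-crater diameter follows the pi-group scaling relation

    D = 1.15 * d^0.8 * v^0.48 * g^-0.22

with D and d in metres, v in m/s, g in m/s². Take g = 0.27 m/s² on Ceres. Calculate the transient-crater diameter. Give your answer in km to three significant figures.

In SI units: d = 2500 m, v = 9020 m/s.
d^0.8 = 2500^0.8 = 522.8
v^0.48 = 9020^0.48 = 79.16
g^-0.22 = 0.27^-0.22 = 1.334
D = 1.15 × 522.8 × 79.16 × 1.334 = 63488 m
   = 63.49 km

D ≈ 63.5 km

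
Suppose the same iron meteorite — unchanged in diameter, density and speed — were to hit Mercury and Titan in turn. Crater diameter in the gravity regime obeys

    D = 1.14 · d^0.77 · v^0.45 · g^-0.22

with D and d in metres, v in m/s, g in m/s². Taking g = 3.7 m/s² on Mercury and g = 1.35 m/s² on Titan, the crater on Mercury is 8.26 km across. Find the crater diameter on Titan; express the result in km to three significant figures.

All impactor-dependent factors cancel in the ratio, leaving D_Titan/D_Mercury = (g_Titan/g_Mercury)^-0.22.
(1.35/3.7)^-0.22 = 0.3649^-0.22 = 1.248
D_Titan = 1.248 × 8.26 km = 10.3 km

D ≈ 10.3 km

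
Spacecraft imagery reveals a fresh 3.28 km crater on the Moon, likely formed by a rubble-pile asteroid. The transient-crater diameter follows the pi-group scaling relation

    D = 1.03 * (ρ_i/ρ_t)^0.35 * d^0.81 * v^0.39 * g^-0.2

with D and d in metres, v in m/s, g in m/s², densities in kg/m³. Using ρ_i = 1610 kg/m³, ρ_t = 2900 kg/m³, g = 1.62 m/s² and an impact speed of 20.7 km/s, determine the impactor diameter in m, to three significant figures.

Rearranging for d: d = [D / (1.03 · (1610/2900)^0.35 · 20700^0.39 · 1.62^-0.2)]^(1/0.81).
D = 3280 m.
(1610/2900)^0.35 = 0.8139
20700^0.39 = 48.22
1.62^-0.2 = 0.9080
Denominator = 1.03 × 0.8139 × 48.22 × 0.9080 = 36.70
D / 36.70 = 3280 / 36.70 = 89.37
d = 89.37^(1/0.81) = 89.37^1.2346 = 256.4 m

d ≈ 256 m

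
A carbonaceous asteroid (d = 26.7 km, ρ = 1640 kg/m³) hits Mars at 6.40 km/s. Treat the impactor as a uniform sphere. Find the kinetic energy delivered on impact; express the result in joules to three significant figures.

E ≈ 3.35 × 10^23 J

d = 26700 m; v = 6400 m/s.
Mass m = (π/6) ρ d³ = (π/6) × 1640 × (26700)³ = 1.634 × 10^16 kg
E = ½ m v² = 0.5 × 1.634 × 10^16 × (6400)² = 3.346 × 10^23 J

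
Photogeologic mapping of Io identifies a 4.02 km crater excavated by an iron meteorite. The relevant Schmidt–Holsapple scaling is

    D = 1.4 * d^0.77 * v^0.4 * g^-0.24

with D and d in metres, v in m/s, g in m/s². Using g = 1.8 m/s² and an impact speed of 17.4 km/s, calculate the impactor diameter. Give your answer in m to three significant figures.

d ≈ 233 m

Rearranging for d: d = [D / (1.4 · 17400^0.4 · 1.8^-0.24)]^(1/0.77).
D = 4020 m.
17400^0.4 = 49.68
1.8^-0.24 = 0.8684
Denominator = 1.4 × 49.68 × 0.8684 = 60.40
D / 60.40 = 4020 / 60.40 = 66.56
d = 66.56^(1/0.77) = 66.56^1.2987 = 233.2 m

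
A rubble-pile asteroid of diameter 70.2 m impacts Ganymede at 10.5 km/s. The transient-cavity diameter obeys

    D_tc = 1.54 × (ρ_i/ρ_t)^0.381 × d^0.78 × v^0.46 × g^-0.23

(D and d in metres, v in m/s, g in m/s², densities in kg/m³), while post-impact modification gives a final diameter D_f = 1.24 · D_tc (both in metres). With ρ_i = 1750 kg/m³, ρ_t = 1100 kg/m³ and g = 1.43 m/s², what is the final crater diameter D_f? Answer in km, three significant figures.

v = 10500 m/s.
(ρ_i/ρ_t)^0.381 = (1750/1100)^0.381 = 1.194
d^0.78 = 70.2^0.78 = 27.55
v^0.46 = 10500^0.46 = 70.75
g^-0.23 = 1.43^-0.23 = 0.9210
D_tc = 1.54 × 1.194 × 27.55 × 70.75 × 0.9210 = 3301 m
D_f = 1.24 × 3301 = 4093 m
     = 4.093 km

D_f ≈ 4.09 km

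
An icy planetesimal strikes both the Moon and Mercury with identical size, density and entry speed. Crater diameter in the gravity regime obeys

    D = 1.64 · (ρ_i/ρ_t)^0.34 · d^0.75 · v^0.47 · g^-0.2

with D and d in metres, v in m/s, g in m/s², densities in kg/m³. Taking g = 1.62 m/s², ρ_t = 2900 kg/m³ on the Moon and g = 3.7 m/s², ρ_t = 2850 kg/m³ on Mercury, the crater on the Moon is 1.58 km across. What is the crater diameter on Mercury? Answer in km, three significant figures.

D ≈ 1.35 km

The impactor-only factors (d, v, ρ_i) cancel in the ratio, leaving D_Mercury/D_Moon = (g_Mercury/g_Moon)^-0.2 · (ρ_t,Moon/ρ_t,Mercury)^0.34.
(3.7/1.62)^-0.2 = 2.284^-0.2 = 0.8477
(2900/2850)^0.34 = 1.018^0.34 = 1.006
Ratio = 0.8477 × 1.006 = 0.8528
D_Mercury = 0.8528 × 1.58 km = 1.35 km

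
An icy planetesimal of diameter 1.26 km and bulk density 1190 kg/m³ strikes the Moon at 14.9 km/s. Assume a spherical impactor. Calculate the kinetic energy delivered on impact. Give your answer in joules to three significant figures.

E ≈ 1.38 × 10^20 J

d = 1260 m; v = 14900 m/s.
Mass m = (π/6) ρ d³ = (π/6) × 1190 × (1260)³ = 1.246 × 10^12 kg
E = ½ m v² = 0.5 × 1.246 × 10^12 × (14900)² = 1.383 × 10^20 J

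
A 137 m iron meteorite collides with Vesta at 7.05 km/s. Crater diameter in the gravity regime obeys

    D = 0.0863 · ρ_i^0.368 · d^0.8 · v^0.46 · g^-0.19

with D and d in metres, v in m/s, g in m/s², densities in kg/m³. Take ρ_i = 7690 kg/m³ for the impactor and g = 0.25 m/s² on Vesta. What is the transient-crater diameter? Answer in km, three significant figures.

In SI units: v = 7050 m/s.
ρ_i^0.368 = 7690^0.368 = 26.92
d^0.8 = 137^0.8 = 51.21
v^0.46 = 7050^0.46 = 58.91
g^-0.19 = 0.25^-0.19 = 1.301
D = 0.0863 × 26.92 × 51.21 × 58.91 × 1.301 = 9118 m
   = 9.118 km

D ≈ 9.12 km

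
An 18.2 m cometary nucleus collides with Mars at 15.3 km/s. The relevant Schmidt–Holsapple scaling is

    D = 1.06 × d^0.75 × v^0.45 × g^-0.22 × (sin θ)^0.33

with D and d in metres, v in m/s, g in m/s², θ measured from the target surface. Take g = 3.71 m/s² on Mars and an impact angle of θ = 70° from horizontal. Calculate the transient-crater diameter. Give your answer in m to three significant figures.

In SI units: v = 15300 m/s.
d^0.75 = 18.2^0.75 = 8.812
v^0.45 = 15300^0.45 = 76.40
g^-0.22 = 3.71^-0.22 = 0.7494
(sin 70°)^0.33 = 0.9397^0.33 = 0.9797
D = 1.06 × 8.812 × 76.40 × 0.7494 × 0.9797 = 523.9 m

D ≈ 524 m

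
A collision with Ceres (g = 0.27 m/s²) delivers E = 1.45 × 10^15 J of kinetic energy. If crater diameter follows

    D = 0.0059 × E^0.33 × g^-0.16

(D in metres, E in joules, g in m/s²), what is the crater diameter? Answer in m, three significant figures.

E^0.33 = (1.45 × 10^15)^0.33 = 1.008 × 10^5
g^-0.16 = 0.27^-0.16 = 1.233
D = 0.0059 × 1.008 × 10^5 × 1.233 = 733.3 m

D ≈ 733 m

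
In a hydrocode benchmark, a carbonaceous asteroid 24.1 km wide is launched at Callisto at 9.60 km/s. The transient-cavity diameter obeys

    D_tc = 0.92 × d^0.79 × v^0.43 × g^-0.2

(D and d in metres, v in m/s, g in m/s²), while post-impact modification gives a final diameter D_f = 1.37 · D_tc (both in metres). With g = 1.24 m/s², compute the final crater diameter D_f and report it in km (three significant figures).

In SI: d = 24100 m, v = 9600 m/s.
d^0.79 = 24100^0.79 = 2896
v^0.43 = 9600^0.43 = 51.57
g^-0.2 = 1.24^-0.2 = 0.9579
D_tc = 0.92 × 2896 × 51.57 × 0.9579 = 1.316 × 10^5 m
D_f = 1.37 × 1.316 × 10^5 = 1.803 × 10^5 m
     = 180.3 km

D_f ≈ 180 km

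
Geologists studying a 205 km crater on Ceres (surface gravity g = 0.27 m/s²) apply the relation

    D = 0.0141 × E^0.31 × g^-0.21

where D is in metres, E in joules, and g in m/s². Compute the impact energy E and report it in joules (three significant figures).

E ≈ 5.25 × 10^22 J

Rearranging: E = [D / (0.0141 · g^-0.21)]^(1/0.31).
D = 205000 m.
g^-0.21 = 0.27^-0.21 = 1.316
D / (0.0141 × 1.316) = 205000 / (0.01856) = 1.105 × 10^7
E = (1.105 × 10^7)^3.2258 = 5.254 × 10^22 J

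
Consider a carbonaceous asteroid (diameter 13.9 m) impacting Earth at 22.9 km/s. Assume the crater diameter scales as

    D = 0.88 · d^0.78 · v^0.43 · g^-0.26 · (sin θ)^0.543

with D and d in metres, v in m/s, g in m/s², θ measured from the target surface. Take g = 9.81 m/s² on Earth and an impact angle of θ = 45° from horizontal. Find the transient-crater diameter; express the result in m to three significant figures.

In SI units: v = 22900 m/s.
d^0.78 = 13.9^0.78 = 7.790
v^0.43 = 22900^0.43 = 74.94
g^-0.26 = 9.81^-0.26 = 0.5523
(sin 45°)^0.543 = 0.7071^0.543 = 0.8285
D = 0.88 × 7.790 × 74.94 × 0.5523 × 0.8285 = 235.1 m

D ≈ 235 m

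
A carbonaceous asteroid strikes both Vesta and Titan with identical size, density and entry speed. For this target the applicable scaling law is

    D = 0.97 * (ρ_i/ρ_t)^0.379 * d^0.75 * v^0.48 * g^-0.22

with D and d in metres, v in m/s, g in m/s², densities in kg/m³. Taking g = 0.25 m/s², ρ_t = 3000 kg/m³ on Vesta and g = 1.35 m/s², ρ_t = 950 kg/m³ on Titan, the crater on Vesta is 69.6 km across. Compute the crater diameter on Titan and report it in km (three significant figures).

The impactor-only factors (d, v, ρ_i) cancel in the ratio, leaving D_Titan/D_Vesta = (g_Titan/g_Vesta)^-0.22 · (ρ_t,Vesta/ρ_t,Titan)^0.379.
(1.35/0.25)^-0.22 = 5.400^-0.22 = 0.6900
(3000/950)^0.379 = 3.158^0.379 = 1.546
Ratio = 0.6900 × 1.546 = 1.067
D_Titan = 1.067 × 69.6 km = 74.3 km

D ≈ 74.3 km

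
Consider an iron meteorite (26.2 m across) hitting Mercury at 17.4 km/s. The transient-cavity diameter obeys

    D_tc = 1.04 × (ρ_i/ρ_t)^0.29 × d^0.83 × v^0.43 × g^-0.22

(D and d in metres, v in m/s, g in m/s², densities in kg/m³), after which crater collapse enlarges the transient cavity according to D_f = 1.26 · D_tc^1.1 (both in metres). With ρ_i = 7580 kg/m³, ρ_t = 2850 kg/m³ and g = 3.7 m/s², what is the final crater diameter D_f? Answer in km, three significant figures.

D_f ≈ 2.62 km

v = 17400 m/s.
(ρ_i/ρ_t)^0.29 = (7580/2850)^0.29 = 1.328
d^0.83 = 26.2^0.83 = 15.04
v^0.43 = 17400^0.43 = 66.59
g^-0.22 = 3.7^-0.22 = 0.7499
D_tc = 1.04 × 1.328 × 15.04 × 66.59 × 0.7499 = 1037 m
D_f = 1.26 × (1037)^1.1 = 2617 m
     = 2.617 km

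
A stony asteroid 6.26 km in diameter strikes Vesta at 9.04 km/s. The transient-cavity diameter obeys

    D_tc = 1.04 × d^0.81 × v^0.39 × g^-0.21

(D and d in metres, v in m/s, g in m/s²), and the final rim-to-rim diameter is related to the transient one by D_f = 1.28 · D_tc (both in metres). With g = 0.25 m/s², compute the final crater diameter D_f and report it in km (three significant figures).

In SI: d = 6260 m, v = 9040 m/s.
d^0.81 = 6260^0.81 = 1189
v^0.39 = 9040^0.39 = 34.91
g^-0.21 = 0.25^-0.21 = 1.338
D_tc = 1.04 × 1189 × 34.91 × 1.338 = 57760 m
D_f = 1.28 × 57760 = 73933 m
     = 73.93 km

D_f ≈ 73.9 km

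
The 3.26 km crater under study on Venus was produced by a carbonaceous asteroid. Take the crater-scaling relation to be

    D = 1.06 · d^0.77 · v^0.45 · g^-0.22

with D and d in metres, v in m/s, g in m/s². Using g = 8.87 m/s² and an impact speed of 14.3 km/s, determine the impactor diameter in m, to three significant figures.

Rearranging for d: d = [D / (1.06 · 14300^0.45 · 8.87^-0.22)]^(1/0.77).
D = 3260 m.
14300^0.45 = 74.11
8.87^-0.22 = 0.6187
Denominator = 1.06 × 74.11 × 0.6187 = 48.60
D / 48.60 = 3260 / 48.60 = 67.08
d = 67.08^(1/0.77) = 67.08^1.2987 = 235.6 m

d ≈ 236 m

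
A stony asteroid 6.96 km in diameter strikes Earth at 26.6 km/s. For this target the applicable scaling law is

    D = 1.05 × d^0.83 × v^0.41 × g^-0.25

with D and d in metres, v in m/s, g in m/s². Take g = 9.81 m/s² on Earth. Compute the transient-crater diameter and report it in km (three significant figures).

D ≈ 59.8 km

In SI units: d = 6960 m, v = 26600 m/s.
d^0.83 = 6960^0.83 = 1547
v^0.41 = 26600^0.41 = 65.19
g^-0.25 = 9.81^-0.25 = 0.5650
D = 1.05 × 1547 × 65.19 × 0.5650 = 59829 m
   = 59.83 km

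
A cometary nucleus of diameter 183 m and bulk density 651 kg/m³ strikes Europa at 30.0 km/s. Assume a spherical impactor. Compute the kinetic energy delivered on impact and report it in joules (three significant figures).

E ≈ 9.40 × 10^17 J

v = 30000 m/s.
Mass m = (π/6) ρ d³ = (π/6) × 651 × (183)³ = 2.089 × 10^9 kg
E = ½ m v² = 0.5 × 2.089 × 10^9 × (30000)² = 9.400 × 10^17 J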